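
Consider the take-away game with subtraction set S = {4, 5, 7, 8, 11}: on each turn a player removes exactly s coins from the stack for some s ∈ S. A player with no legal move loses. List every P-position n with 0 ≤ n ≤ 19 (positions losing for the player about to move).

0, 1, 2, 3, 15, 16, 17, 18

n :  0  1  2  3  4  5  6  7  8  9 10 11 12 13 14 15 16 17 18 19
G :  0  0  0  0  1  1  1  1  2  2  2  2  3  3  3  0  0  0  0  1
P-positions are exactly the n with G(n) = 0.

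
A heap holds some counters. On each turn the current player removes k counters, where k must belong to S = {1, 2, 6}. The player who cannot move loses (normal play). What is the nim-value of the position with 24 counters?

n :  0  1  2  3  4  5  6  7  8  9 10 11 12 13 14 15 16 17 18 19 20 21 22 23 24
G :  0  1  2  0  1  2  3  0  1  2  0  1  2  3  0  1  2  0  1  2  3  0  1  2  0

0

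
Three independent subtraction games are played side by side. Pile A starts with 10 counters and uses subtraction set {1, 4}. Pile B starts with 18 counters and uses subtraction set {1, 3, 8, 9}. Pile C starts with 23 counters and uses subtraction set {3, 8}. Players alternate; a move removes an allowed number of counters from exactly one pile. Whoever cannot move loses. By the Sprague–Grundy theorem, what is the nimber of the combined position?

Pile A, S = {1, 4}:
n :  0  1  2  3  4  5  6  7  8  9 10
G :  0  1  0  1  2  0  1  0  1  2  0
G_A(10) = 0.
Pile B, S = {1, 3, 8, 9}:
n :  0  1  2  3  4  5  6  7  8  9 10 11 12 13 14 15 16 17 18
G :  0  1  0  1  0  1  0  1  2  3  2  3  2  3  2  3  0  1  0
G_B(18) = 0.
Pile C, S = {3, 8}:
n :  0  1  2  3  4  5  6  7  8  9 10 11 12 13 14 15 16 17 18 19 20 21 22 23
G :  0  0  0  1  1  1  0  0  2  1  1  0  0  0  1  1  1  0  0  2  1  1  0  0
G_C(23) = 0.
Combined Grundy value = 0 ⊕ 0 ⊕ 0 = 0.

0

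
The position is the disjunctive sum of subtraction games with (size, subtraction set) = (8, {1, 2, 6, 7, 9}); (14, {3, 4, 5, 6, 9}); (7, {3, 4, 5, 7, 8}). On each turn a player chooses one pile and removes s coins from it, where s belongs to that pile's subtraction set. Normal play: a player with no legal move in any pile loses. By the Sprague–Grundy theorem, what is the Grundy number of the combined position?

2

Pile A, S = {1, 2, 6, 7, 9}:
n : 0 1 2 3 4 5 6 7 8
G : 0 1 2 0 1 2 3 4 0
G_A(8) = 0.
Pile B, S = {3, 4, 5, 6, 9}:
G(0) = 0
G(1) = mex{} = 0
G(2) = mex{} = 0
G(3) = mex{0} = 1
G(4) = mex{0,0} = 1
G(5) = mex{0,0,0} = 1
G(6) = mex{1,0,0,0} = 2
G(7) = mex{1,1,0,0} = 2
G(8) = mex{1,1,1,0} = 2
G(9) = mex{2,1,1,1,0} = 3
G(10) = mex{2,2,1,1,0} = 3
G(11) = mex{2,2,2,1,0} = 3
G(12) = mex{3,2,2,2,1} = 0
G(13) = mex{3,3,2,2,1} = 0
G(14) = mex{3,3,3,2,1} = 0
G_B(14) = 0.
Pile C, S = {3, 4, 5, 7, 8}:
n : 0 1 2 3 4 5 6 7
G : 0 0 0 1 1 1 2 2
G_C(7) = 2.
Combined Grundy value = 0 ⊕ 0 ⊕ 2 = 2.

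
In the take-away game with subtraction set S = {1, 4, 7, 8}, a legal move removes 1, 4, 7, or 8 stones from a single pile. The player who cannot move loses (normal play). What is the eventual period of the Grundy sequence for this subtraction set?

G(0) = 0
G(1) = mex{0} = 1
G(2) = mex{1} = 0
G(3) = mex{0} = 1
G(4) = mex{1,0} = 2
G(5) = mex{2,1} = 0
G(6) = mex{0,0} = 1
G(7) = mex{1,1,0} = 2
G(8) = mex{2,2,1,0} = 3
G(9) = mex{3,0,0,1} = 2
G(10) = mex{2,1,1,0} = 3
G(11) = mex{3,2,2,1} = 0
G(12) = mex{0,3,0,2} = 1
G(13) = mex{1,2,1,0} = 3
G(14) = mex{3,3,2,1} = 0
G(15) = mex{0,0,3,2} = 1
G(16) = mex{1,1,2,3} = 0
G(17) = mex{0,3,3,2} = 1
G(18) = mex{1,0,0,3} = 2
G(19) = mex{2,1,1,0} = 3
G(20) = mex{3,0,3,1} = 2
G(21) = mex{2,1,0,3} = 4
G(22) = mex{4,2,1,0} = 3
G(23) = mex{3,3,0,1} = 2
G(24) = mex{2,2,1,0} = 3
G(25) = mex{3,4,2,1} = 0
G(26) = mex{0,3,3,2} = 1
G(27) = mex{1,2,2,3} = 0
G(28) = mex{0,3,4,2} = 1
G(29) = mex{1,0,3,4} = 2
G(30) = mex{2,1,2,3} = 0
G(31) = mex{0,0,3,2} = 1
G(32) = mex{1,1,0,3} = 2
G(33) = mex{2,2,1,0} = 3
G(34) = mex{3,0,0,1} = 2
G(35) = mex{2,1,1,0} = 3
G(36) = mex{3,2,2,1} = 0
G(37) = mex{0,3,0,2} = 1
G(38) = mex{1,2,1,0} = 3
G(39) = mex{3,3,2,1} = 0
G(40) = mex{0,0,3,2} = 1
G(41) = mex{1,1,2,3} = 0
G(42) = mex{0,3,3,2} = 1
G(43) = mex{1,0,0,3} = 2
G(44) = mex{2,1,1,0} = 3
G(45) = mex{3,0,3,1} = 2
G(46) = mex{2,1,0,3} = 4
G(47) = mex{4,2,1,0} = 3
G(48) = mex{3,3,0,1} = 2
G(49) = mex{2,2,1,0} = 3
G(50) = mex{3,4,2,1} = 0
G(51) = mex{0,3,3,2} = 1
G(n+25) = G(n) holds for n = 0,…,7 (a full window of length max(S) = 8), so the sequence is purely periodic with period 25.

25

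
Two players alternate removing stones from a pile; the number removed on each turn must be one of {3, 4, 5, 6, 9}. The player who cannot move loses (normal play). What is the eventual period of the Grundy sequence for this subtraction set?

G(0) = 0
G(1) = mex{} = 0
G(2) = mex{} = 0
G(3) = mex{0} = 1
G(4) = mex{0,0} = 1
G(5) = mex{0,0,0} = 1
G(6) = mex{1,0,0,0} = 2
G(7) = mex{1,1,0,0} = 2
G(8) = mex{1,1,1,0} = 2
G(9) = mex{2,1,1,1,0} = 3
G(10) = mex{2,2,1,1,0} = 3
G(11) = mex{2,2,2,1,0} = 3
G(12) = mex{3,2,2,2,1} = 0
G(13) = mex{3,3,2,2,1} = 0
G(14) = mex{3,3,3,2,1} = 0
G(15) = mex{0,3,3,3,2} = 1
G(16) = mex{0,0,3,3,2} = 1
G(17) = mex{0,0,0,3,2} = 1
G(18) = mex{1,0,0,0,3} = 2
G(19) = mex{1,1,0,0,3} = 2
G(20) = mex{1,1,1,0,3} = 2
G(21) = mex{2,1,1,1,0} = 3
G(22) = mex{2,2,1,1,0} = 3
G(23) = mex{2,2,2,1,0} = 3
G(24) = mex{3,2,2,2,1} = 0
G(25) = mex{3,3,2,2,1} = 0
G(n+12) = G(n) holds for n = 0,…,8 (a full window of length max(S) = 9), so the sequence is purely periodic with period 12.

12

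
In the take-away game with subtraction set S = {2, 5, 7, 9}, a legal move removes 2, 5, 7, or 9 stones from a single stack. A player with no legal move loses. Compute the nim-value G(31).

n :  0  1  2  3  4  5  6  7  8  9 10 11 12 13 14 15 16 17 18 19 20 21 22 23 24 25 26 27 28 29 30 31
G :  0  0  1  1  0  2  1  3  2  2  3  3  0  4  1  0  0  1  1  2  2  3  3  2  4  3  0  0  1  1  0  2

2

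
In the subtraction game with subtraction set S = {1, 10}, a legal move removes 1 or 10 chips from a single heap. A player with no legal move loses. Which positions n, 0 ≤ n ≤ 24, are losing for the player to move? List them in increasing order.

n :  0  1  2  3  4  5  6  7  8  9 10 11 12 13 14 15 16 17 18 19 20 21 22 23 24
G :  0  1  0  1  0  1  0  1  0  1  2  0  1  0  1  0  1  0  1  0  1  2  0  1  0
P-positions are exactly the n with G(n) = 0.

0, 2, 4, 6, 8, 11, 13, 15, 17, 19, 22, 24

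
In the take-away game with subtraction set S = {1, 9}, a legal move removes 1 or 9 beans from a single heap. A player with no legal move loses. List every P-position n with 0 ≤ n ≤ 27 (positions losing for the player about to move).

0, 2, 4, 6, 8, 10, 12, 14, 16, 18, 20, 22, 24, 26

n :  0  1  2  3  4  5  6  7  8  9 10 11 12 13 14 15 16 17 18 19 20 21 22 23 24 25 26 27
G :  0  1  0  1  0  1  0  1  0  1  0  1  0  1  0  1  0  1  0  1  0  1  0  1  0  1  0  1
P-positions are exactly the n with G(n) = 0.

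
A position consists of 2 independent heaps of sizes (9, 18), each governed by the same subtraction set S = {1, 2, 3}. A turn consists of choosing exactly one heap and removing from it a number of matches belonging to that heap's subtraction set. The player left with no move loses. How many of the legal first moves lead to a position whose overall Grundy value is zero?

All heaps use S = {1, 2, 3}:
G(0) = 0
G(1) = mex{0} = 1
G(2) = mex{1,0} = 2
G(3) = mex{2,1,0} = 3
G(4) = mex{3,2,1} = 0
G(5) = mex{0,3,2} = 1
G(6) = mex{1,0,3} = 2
G(7) = mex{2,1,0} = 3
G(8) = mex{3,2,1} = 0
G(9) = mex{0,3,2} = 1
G(10) = mex{1,0,3} = 2
G(11) = mex{2,1,0} = 3
G(12) = mex{3,2,1} = 0
G(13) = mex{0,3,2} = 1
G(14) = mex{1,0,3} = 2
G(15) = mex{2,1,0} = 3
G(16) = mex{3,2,1} = 0
G(17) = mex{0,3,2} = 1
G(18) = mex{1,0,3} = 2
Heap A: G(9) = 1.
Heap B: G(18) = 2.
Combined Grundy value = 1 ⊕ 2 = 3.
A winning move leaves total XOR = 0, i.e. changes one component's Grundy value g to g ⊕ X where X is the current total.
Heap A: need g' = 1⊕3 = 2. Options: 9−1→G=0, 9−2→G=3, 9−3→G=2. Hits: 1.
Heap B: need g' = 2⊕3 = 1. Options: 18−1→G=1, 18−2→G=0, 18−3→G=3. Hits: 1.

2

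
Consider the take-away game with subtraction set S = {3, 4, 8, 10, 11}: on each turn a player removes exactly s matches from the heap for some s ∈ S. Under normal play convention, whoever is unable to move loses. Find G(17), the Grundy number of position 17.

n :  0  1  2  3  4  5  6  7  8  9 10 11 12 13 14 15 16 17
G :  0  0  0  1  1  1  2  0  2  3  1  3  4  2  0  2  0  1

1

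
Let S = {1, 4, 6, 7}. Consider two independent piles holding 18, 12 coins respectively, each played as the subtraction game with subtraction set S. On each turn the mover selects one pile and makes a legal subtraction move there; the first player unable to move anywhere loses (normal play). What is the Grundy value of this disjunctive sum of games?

2

All piles use S = {1, 4, 6, 7}:
G(0) = 0
G(1) = mex{0} = 1
G(2) = mex{1} = 0
G(3) = mex{0} = 1
G(4) = mex{1,0} = 2
G(5) = mex{2,1} = 0
G(6) = mex{0,0,0} = 1
G(7) = mex{1,1,1,0} = 2
G(8) = mex{2,2,0,1} = 3
G(9) = mex{3,0,1,0} = 2
G(10) = mex{2,1,2,1} = 0
G(11) = mex{0,2,0,2} = 1
G(12) = mex{1,3,1,0} = 2
G(13) = mex{2,2,2,1} = 0
G(14) = mex{0,0,3,2} = 1
G(15) = mex{1,1,2,3} = 0
G(16) = mex{0,2,0,2} = 1
G(17) = mex{1,0,1,0} = 2
G(18) = mex{2,1,2,1} = 0
Pile A: G(18) = 0.
Pile B: G(12) = 2.
Combined Grundy value = 0 ⊕ 2 = 2.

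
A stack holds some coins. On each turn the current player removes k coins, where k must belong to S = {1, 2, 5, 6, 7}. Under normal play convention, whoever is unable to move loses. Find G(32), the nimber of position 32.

4

n :  0  1  2  3  4  5  6  7  8  9 10 11 12 13 14 15 16 17 18 19 20 21 22 23 24 25 26 27 28 29 30 31 32
G :  0  1  2  0  1  2  3  4  5  3  4  0  1  2  0  1  2  3  4  5  3  4  0  1  2  0  1  2  3  4  5  3  4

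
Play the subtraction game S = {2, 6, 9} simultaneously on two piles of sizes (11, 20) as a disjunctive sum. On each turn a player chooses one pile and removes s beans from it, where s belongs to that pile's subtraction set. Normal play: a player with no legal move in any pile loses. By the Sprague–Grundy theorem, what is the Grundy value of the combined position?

All piles use S = {2, 6, 9}:
n :  0  1  2  3  4  5  6  7  8  9 10 11 12 13 14 15 16 17 18 19 20
G :  0  0  1  1  0  0  1  1  0  2  1  3  0  2  1  0  0  1  1  0  0
Pile A: G(11) = 3.
Pile B: G(20) = 0.
Combined Grundy value = 3 ⊕ 0 = 3.

3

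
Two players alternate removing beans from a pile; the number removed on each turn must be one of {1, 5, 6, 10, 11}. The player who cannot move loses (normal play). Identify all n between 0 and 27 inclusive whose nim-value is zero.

G(0) = 0
G(1) = mex{0} = 1
G(2) = mex{1} = 0
G(3) = mex{0} = 1
G(4) = mex{1} = 0
G(5) = mex{0,0} = 1
G(6) = mex{1,1,0} = 2
G(7) = mex{2,0,1} = 3
G(8) = mex{3,1,0} = 2
G(9) = mex{2,0,1} = 3
G(10) = mex{3,1,0,0} = 2
G(11) = mex{2,2,1,1,0} = 3
G(12) = mex{3,3,2,0,1} = 4
G(13) = mex{4,2,3,1,0} = 5
G(14) = mex{5,3,2,0,1} = 4
G(15) = mex{4,2,3,1,0} = 5
G(16) = mex{5,3,2,2,1} = 0
G(17) = mex{0,4,3,3,2} = 1
G(18) = mex{1,5,4,2,3} = 0
G(19) = mex{0,4,5,3,2} = 1
G(20) = mex{1,5,4,2,3} = 0
G(21) = mex{0,0,5,3,2} = 1
G(22) = mex{1,1,0,4,3} = 2
G(23) = mex{2,0,1,5,4} = 3
G(24) = mex{3,1,0,4,5} = 2
G(25) = mex{2,0,1,5,4} = 3
G(26) = mex{3,1,0,0,5} = 2
G(27) = mex{2,2,1,1,0} = 3
P-positions are exactly the n with G(n) = 0.

0, 2, 4, 16, 18, 20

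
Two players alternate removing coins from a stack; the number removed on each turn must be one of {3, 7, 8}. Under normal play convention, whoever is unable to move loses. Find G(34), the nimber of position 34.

1

G(0) = 0
G(1) = mex{} = 0
G(2) = mex{} = 0
G(3) = mex{0} = 1
G(4) = mex{0} = 1
G(5) = mex{0} = 1
G(6) = mex{1} = 0
G(7) = mex{1,0} = 2
G(8) = mex{1,0,0} = 2
G(9) = mex{0,0,0} = 1
G(10) = mex{2,1,0} = 3
G(11) = mex{2,1,1} = 0
G(12) = mex{1,1,1} = 0
G(13) = mex{3,0,1} = 2
G(14) = mex{0,2,0} = 1
G(15) = mex{0,2,2} = 1
G(16) = mex{2,1,2} = 0
G(17) = mex{1,3,1} = 0
G(18) = mex{1,0,3} = 2
G(19) = mex{0,0,0} = 1
G(20) = mex{0,2,0} = 1
G(21) = mex{2,1,2} = 0
G(22) = mex{1,1,1} = 0
G(23) = mex{1,0,1} = 2
G(24) = mex{0,0,0} = 1
G(25) = mex{0,2,0} = 1
G(26) = mex{2,1,2} = 0
G(27) = mex{1,1,1} = 0
G(28) = mex{1,0,1} = 2
G(29) = mex{0,0,0} = 1
G(30) = mex{0,2,0} = 1
G(31) = mex{2,1,2} = 0
G(32) = mex{1,1,1} = 0
G(33) = mex{1,0,1} = 2
G(34) = mex{0,0,0} = 1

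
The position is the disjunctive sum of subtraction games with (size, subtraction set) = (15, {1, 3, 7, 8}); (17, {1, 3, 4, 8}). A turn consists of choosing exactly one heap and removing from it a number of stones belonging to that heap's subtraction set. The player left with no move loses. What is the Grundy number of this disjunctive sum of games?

Heap A, S = {1, 3, 7, 8}:
G(0) = 0
G(1) = mex{0} = 1
G(2) = mex{1} = 0
G(3) = mex{0,0} = 1
G(4) = mex{1,1} = 0
G(5) = mex{0,0} = 1
G(6) = mex{1,1} = 0
G(7) = mex{0,0,0} = 1
G(8) = mex{1,1,1,0} = 2
G(9) = mex{2,0,0,1} = 3
G(10) = mex{3,1,1,0} = 2
G(11) = mex{2,2,0,1} = 3
G(12) = mex{3,3,1,0} = 2
G(13) = mex{2,2,0,1} = 3
G(14) = mex{3,3,1,0} = 2
G(15) = mex{2,2,2,1} = 0
G_A(15) = 0.
Heap B, S = {1, 3, 4, 8}:
G(0) = 0
G(1) = mex{0} = 1
G(2) = mex{1} = 0
G(3) = mex{0,0} = 1
G(4) = mex{1,1,0} = 2
G(5) = mex{2,0,1} = 3
G(6) = mex{3,1,0} = 2
G(7) = mex{2,2,1} = 0
G(8) = mex{0,3,2,0} = 1
G(9) = mex{1,2,3,1} = 0
G(10) = mex{0,0,2,0} = 1
G(11) = mex{1,1,0,1} = 2
G(12) = mex{2,0,1,2} = 3
G(13) = mex{3,1,0,3} = 2
G(14) = mex{2,2,1,2} = 0
G(15) = mex{0,3,2,0} = 1
G(16) = mex{1,2,3,1} = 0
G(17) = mex{0,0,2,0} = 1
G_B(17) = 1.
Combined Grundy value = 0 ⊕ 1 = 1.

1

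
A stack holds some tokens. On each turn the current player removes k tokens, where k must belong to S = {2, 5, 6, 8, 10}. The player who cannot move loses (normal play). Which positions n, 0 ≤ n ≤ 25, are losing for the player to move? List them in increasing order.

0, 1, 4, 13, 16, 17, 20

G(0) = 0
G(1) = mex{} = 0
G(2) = mex{0} = 1
G(3) = mex{0} = 1
G(4) = mex{1} = 0
G(5) = mex{1,0} = 2
G(6) = mex{0,0,0} = 1
G(7) = mex{2,1,0} = 3
G(8) = mex{1,1,1,0} = 2
G(9) = mex{3,0,1,0} = 2
G(10) = mex{2,2,0,1,0} = 3
G(11) = mex{2,1,2,1,0} = 3
G(12) = mex{3,3,1,0,1} = 2
G(13) = mex{3,2,3,2,1} = 0
G(14) = mex{2,2,2,1,0} = 3
G(15) = mex{0,3,2,3,2} = 1
G(16) = mex{3,3,3,2,1} = 0
G(17) = mex{1,2,3,2,3} = 0
G(18) = mex{0,0,2,3,2} = 1
G(19) = mex{0,3,0,3,2} = 1
G(20) = mex{1,1,3,2,3} = 0
G(21) = mex{1,0,1,0,3} = 2
G(22) = mex{0,0,0,3,2} = 1
G(23) = mex{2,1,0,1,0} = 3
G(24) = mex{1,1,1,0,3} = 2
G(25) = mex{3,0,1,0,1} = 2
P-positions are exactly the n with G(n) = 0.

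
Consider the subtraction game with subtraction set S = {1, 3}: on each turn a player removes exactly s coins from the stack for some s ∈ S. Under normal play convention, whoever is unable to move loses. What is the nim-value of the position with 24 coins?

0

G(0) = 0
G(1) = mex{0} = 1
G(2) = mex{1} = 0
G(3) = mex{0,0} = 1
G(4) = mex{1,1} = 0
G(5) = mex{0,0} = 1
G(6) = mex{1,1} = 0
G(7) = mex{0,0} = 1
G(8) = mex{1,1} = 0
G(9) = mex{0,0} = 1
G(10) = mex{1,1} = 0
G(11) = mex{0,0} = 1
G(12) = mex{1,1} = 0
G(13) = mex{0,0} = 1
G(14) = mex{1,1} = 0
G(15) = mex{0,0} = 1
G(16) = mex{1,1} = 0
G(17) = mex{0,0} = 1
G(18) = mex{1,1} = 0
G(19) = mex{0,0} = 1
G(20) = mex{1,1} = 0
G(21) = mex{0,0} = 1
G(22) = mex{1,1} = 0
G(23) = mex{0,0} = 1
G(24) = mex{1,1} = 0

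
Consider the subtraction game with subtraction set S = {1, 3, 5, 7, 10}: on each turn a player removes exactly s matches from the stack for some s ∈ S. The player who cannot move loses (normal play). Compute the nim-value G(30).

3

G(0) = 0
G(1) = mex{0} = 1
G(2) = mex{1} = 0
G(3) = mex{0,0} = 1
G(4) = mex{1,1} = 0
G(5) = mex{0,0,0} = 1
G(6) = mex{1,1,1} = 0
G(7) = mex{0,0,0,0} = 1
G(8) = mex{1,1,1,1} = 0
G(9) = mex{0,0,0,0} = 1
G(10) = mex{1,1,1,1,0} = 2
G(11) = mex{2,0,0,0,1} = 3
G(12) = mex{3,1,1,1,0} = 2
G(13) = mex{2,2,0,0,1} = 3
G(14) = mex{3,3,1,1,0} = 2
G(15) = mex{2,2,2,0,1} = 3
G(16) = mex{3,3,3,1,0} = 2
G(17) = mex{2,2,2,2,1} = 0
G(18) = mex{0,3,3,3,0} = 1
G(19) = mex{1,2,2,2,1} = 0
G(20) = mex{0,0,3,3,2} = 1
G(21) = mex{1,1,2,2,3} = 0
G(22) = mex{0,0,0,3,2} = 1
G(23) = mex{1,1,1,2,3} = 0
G(24) = mex{0,0,0,0,2} = 1
G(25) = mex{1,1,1,1,3} = 0
G(26) = mex{0,0,0,0,2} = 1
G(27) = mex{1,1,1,1,0} = 2
G(28) = mex{2,0,0,0,1} = 3
G(29) = mex{3,1,1,1,0} = 2
G(30) = mex{2,2,0,0,1} = 3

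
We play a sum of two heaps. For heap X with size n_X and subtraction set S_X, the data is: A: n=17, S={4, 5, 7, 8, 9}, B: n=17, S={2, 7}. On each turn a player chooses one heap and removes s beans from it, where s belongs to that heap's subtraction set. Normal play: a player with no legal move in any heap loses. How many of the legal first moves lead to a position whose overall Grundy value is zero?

4

Heap A, S = {4, 5, 7, 8, 9}:
G(0) = 0
G(1) = mex{} = 0
G(2) = mex{} = 0
G(3) = mex{} = 0
G(4) = mex{0} = 1
G(5) = mex{0,0} = 1
G(6) = mex{0,0} = 1
G(7) = mex{0,0,0} = 1
G(8) = mex{1,0,0,0} = 2
G(9) = mex{1,1,0,0,0} = 2
G(10) = mex{1,1,0,0,0} = 2
G(11) = mex{1,1,1,0,0} = 2
G(12) = mex{2,1,1,1,0} = 3
G(13) = mex{2,2,1,1,1} = 0
G(14) = mex{2,2,1,1,1} = 0
G(15) = mex{2,2,2,1,1} = 0
G(16) = mex{3,2,2,2,1} = 0
G(17) = mex{0,3,2,2,2} = 1
G_A(17) = 1.
Heap B, S = {2, 7}:
n :  0  1  2  3  4  5  6  7  8  9 10 11 12 13 14 15 16 17
G :  0  0  1  1  0  0  1  1  2  0  0  1  1  0  0  1  1  2
G_B(17) = 2.
Combined Grundy value = 1 ⊕ 2 = 3.
A winning move leaves total XOR = 0, i.e. changes one component's Grundy value g to g ⊕ X where X is the current total.
Heap A: need g' = 1⊕3 = 2. Options: 17−4→G=0, 17−5→G=3, 17−7→G=2, 17−8→G=2, 17−9→G=2. Hits: 3.
Heap B: need g' = 2⊕3 = 1. Options: 17−2→G=1, 17−7→G=0. Hits: 1.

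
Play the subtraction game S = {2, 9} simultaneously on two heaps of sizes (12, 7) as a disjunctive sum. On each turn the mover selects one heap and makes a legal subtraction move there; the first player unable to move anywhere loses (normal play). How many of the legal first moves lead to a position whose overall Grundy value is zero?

All heaps use S = {2, 9}:
G(0) = 0
G(1) = mex{} = 0
G(2) = mex{0} = 1
G(3) = mex{0} = 1
G(4) = mex{1} = 0
G(5) = mex{1} = 0
G(6) = mex{0} = 1
G(7) = mex{0} = 1
G(8) = mex{1} = 0
G(9) = mex{1,0} = 2
G(10) = mex{0,0} = 1
G(11) = mex{2,1} = 0
G(12) = mex{1,1} = 0
Heap A: G(12) = 0.
Heap B: G(7) = 1.
Combined Grundy value = 0 ⊕ 1 = 1.
A winning move leaves total XOR = 0, i.e. changes one component's Grundy value g to g ⊕ X where X is the current total.
Heap A: need g' = 0⊕1 = 1. Options: 12−2→G=1, 12−9→G=1. Hits: 2.
Heap B: need g' = 1⊕1 = 0. Options: 7−2→G=0. Hits: 1.

3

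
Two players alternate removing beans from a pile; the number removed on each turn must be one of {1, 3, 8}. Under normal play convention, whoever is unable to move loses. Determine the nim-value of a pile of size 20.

3

n :  0  1  2  3  4  5  6  7  8  9 10 11 12 13 14 15 16 17 18 19 20
G :  0  1  0  1  0  1  0  1  2  3  2  0  1  0  1  0  1  0  1  2  3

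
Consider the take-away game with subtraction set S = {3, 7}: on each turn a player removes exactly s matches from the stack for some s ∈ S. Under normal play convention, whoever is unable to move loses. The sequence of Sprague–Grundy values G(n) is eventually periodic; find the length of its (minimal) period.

G(0) = 0
G(1) = mex{} = 0
G(2) = mex{} = 0
G(3) = mex{0} = 1
G(4) = mex{0} = 1
G(5) = mex{0} = 1
G(6) = mex{1} = 0
G(7) = mex{1,0} = 2
G(8) = mex{1,0} = 2
G(9) = mex{0,0} = 1
G(10) = mex{2,1} = 0
G(11) = mex{2,1} = 0
G(12) = mex{1,1} = 0
G(13) = mex{0,0} = 1
G(14) = mex{0,2} = 1
G(15) = mex{0,2} = 1
G(16) = mex{1,1} = 0
G(17) = mex{1,0} = 2
G(18) = mex{1,0} = 2
G(19) = mex{0,0} = 1
G(20) = mex{2,1} = 0
G(21) = mex{2,1} = 0
G(n+10) = G(n) holds for n = 0,…,6 (a full window of length max(S) = 7), so the sequence is purely periodic with period 10.

10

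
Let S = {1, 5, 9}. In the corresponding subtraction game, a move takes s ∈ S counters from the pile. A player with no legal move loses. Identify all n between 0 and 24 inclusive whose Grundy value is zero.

0, 2, 4, 6, 8, 10, 12, 14, 16, 18, 20, 22, 24

n :  0  1  2  3  4  5  6  7  8  9 10 11 12 13 14 15 16 17 18 19 20 21 22 23 24
G :  0  1  0  1  0  1  0  1  0  1  0  1  0  1  0  1  0  1  0  1  0  1  0  1  0
P-positions are exactly the n with G(n) = 0.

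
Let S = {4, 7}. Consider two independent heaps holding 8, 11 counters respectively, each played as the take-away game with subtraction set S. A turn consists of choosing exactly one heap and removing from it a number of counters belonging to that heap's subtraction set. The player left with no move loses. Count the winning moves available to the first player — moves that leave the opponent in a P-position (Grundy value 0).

All heaps use S = {4, 7}:
G(0) = 0
G(1) = mex{} = 0
G(2) = mex{} = 0
G(3) = mex{} = 0
G(4) = mex{0} = 1
G(5) = mex{0} = 1
G(6) = mex{0} = 1
G(7) = mex{0,0} = 1
G(8) = mex{1,0} = 2
G(9) = mex{1,0} = 2
G(10) = mex{1,0} = 2
G(11) = mex{1,1} = 0
Heap A: G(8) = 2.
Heap B: G(11) = 0.
Combined Grundy value = 2 ⊕ 0 = 2.
A winning move leaves total XOR = 0, i.e. changes one component's Grundy value g to g ⊕ X where X is the current total.
Heap A: need g' = 2⊕2 = 0. Options: 8−4→G=1, 8−7→G=0. Hits: 1.
Heap B: need g' = 0⊕2 = 2. Options: 11−4→G=1, 11−7→G=1. Hits: 0.

1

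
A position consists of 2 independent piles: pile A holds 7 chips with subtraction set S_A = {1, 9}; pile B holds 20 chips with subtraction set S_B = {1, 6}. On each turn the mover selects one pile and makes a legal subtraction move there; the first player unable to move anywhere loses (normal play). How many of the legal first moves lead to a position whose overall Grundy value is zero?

1

Pile A, S = {1, 9}:
n : 0 1 2 3 4 5 6 7
G : 0 1 0 1 0 1 0 1
G_A(7) = 1.
Pile B, S = {1, 6}:
G(0) = 0
G(1) = mex{0} = 1
G(2) = mex{1} = 0
G(3) = mex{0} = 1
G(4) = mex{1} = 0
G(5) = mex{0} = 1
G(6) = mex{1,0} = 2
G(7) = mex{2,1} = 0
G(8) = mex{0,0} = 1
G(9) = mex{1,1} = 0
G(10) = mex{0,0} = 1
G(11) = mex{1,1} = 0
G(12) = mex{0,2} = 1
G(13) = mex{1,0} = 2
G(14) = mex{2,1} = 0
G(15) = mex{0,0} = 1
G(16) = mex{1,1} = 0
G(17) = mex{0,0} = 1
G(18) = mex{1,1} = 0
G(19) = mex{0,2} = 1
G(20) = mex{1,0} = 2
G_B(20) = 2.
Combined Grundy value = 1 ⊕ 2 = 3.
A winning move leaves total XOR = 0, i.e. changes one component's Grundy value g to g ⊕ X where X is the current total.
Pile A: need g' = 1⊕3 = 2. Options: 7−1→G=0. Hits: 0.
Pile B: need g' = 2⊕3 = 1. Options: 20−1→G=1, 20−6→G=0. Hits: 1.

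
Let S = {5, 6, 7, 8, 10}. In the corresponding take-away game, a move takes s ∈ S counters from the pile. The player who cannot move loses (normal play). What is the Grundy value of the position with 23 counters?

n :  0  1  2  3  4  5  6  7  8  9 10 11 12 13 14 15 16 17 18 19 20 21 22 23
G :  0  0  0  0  0  1  1  1  1  1  2  2  2  2  2  0  0  0  0  0  1  1  1  1

1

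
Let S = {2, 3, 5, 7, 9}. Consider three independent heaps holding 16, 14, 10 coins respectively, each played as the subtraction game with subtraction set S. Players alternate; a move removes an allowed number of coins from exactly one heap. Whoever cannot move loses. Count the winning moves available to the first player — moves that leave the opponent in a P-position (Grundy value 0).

2

All heaps use S = {2, 3, 5, 7, 9}:
G(0) = 0
G(1) = mex{} = 0
G(2) = mex{0} = 1
G(3) = mex{0,0} = 1
G(4) = mex{1,0} = 2
G(5) = mex{1,1,0} = 2
G(6) = mex{2,1,0} = 3
G(7) = mex{2,2,1,0} = 3
G(8) = mex{3,2,1,0} = 4
G(9) = mex{3,3,2,1,0} = 4
G(10) = mex{4,3,2,1,0} = 5
G(11) = mex{4,4,3,2,1} = 0
G(12) = mex{5,4,3,2,1} = 0
G(13) = mex{0,5,4,3,2} = 1
G(14) = mex{0,0,4,3,2} = 1
G(15) = mex{1,0,5,4,3} = 2
G(16) = mex{1,1,0,4,3} = 2
Heap A: G(16) = 2.
Heap B: G(14) = 1.
Heap C: G(10) = 5.
Combined Grundy value = 2 ⊕ 1 ⊕ 5 = 6.
A winning move leaves total XOR = 0, i.e. changes one component's Grundy value g to g ⊕ X where X is the current total.
Heap A: need g' = 2⊕6 = 4. Options: 16−2→G=1, 16−3→G=1, 16−5→G=0, 16−7→G=4, 16−9→G=3. Hits: 1.
Heap B: need g' = 1⊕6 = 7. Options: 14−2→G=0, 14−3→G=0, 14−5→G=4, 14−7→G=3, 14−9→G=2. Hits: 0.
Heap C: need g' = 5⊕6 = 3. Options: 10−2→G=4, 10−3→G=3, 10−5→G=2, 10−7→G=1, 10−9→G=0. Hits: 1.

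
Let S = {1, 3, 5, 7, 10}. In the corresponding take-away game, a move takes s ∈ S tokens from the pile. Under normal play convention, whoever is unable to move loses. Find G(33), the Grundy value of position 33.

2

G(0) = 0
G(1) = mex{0} = 1
G(2) = mex{1} = 0
G(3) = mex{0,0} = 1
G(4) = mex{1,1} = 0
G(5) = mex{0,0,0} = 1
G(6) = mex{1,1,1} = 0
G(7) = mex{0,0,0,0} = 1
G(8) = mex{1,1,1,1} = 0
G(9) = mex{0,0,0,0} = 1
G(10) = mex{1,1,1,1,0} = 2
G(11) = mex{2,0,0,0,1} = 3
G(12) = mex{3,1,1,1,0} = 2
G(13) = mex{2,2,0,0,1} = 3
G(14) = mex{3,3,1,1,0} = 2
G(15) = mex{2,2,2,0,1} = 3
G(16) = mex{3,3,3,1,0} = 2
G(17) = mex{2,2,2,2,1} = 0
G(18) = mex{0,3,3,3,0} = 1
G(19) = mex{1,2,2,2,1} = 0
G(20) = mex{0,0,3,3,2} = 1
G(21) = mex{1,1,2,2,3} = 0
G(22) = mex{0,0,0,3,2} = 1
G(23) = mex{1,1,1,2,3} = 0
G(24) = mex{0,0,0,0,2} = 1
G(25) = mex{1,1,1,1,3} = 0
G(26) = mex{0,0,0,0,2} = 1
G(27) = mex{1,1,1,1,0} = 2
G(28) = mex{2,0,0,0,1} = 3
G(29) = mex{3,1,1,1,0} = 2
G(30) = mex{2,2,0,0,1} = 3
G(31) = mex{3,3,1,1,0} = 2
G(32) = mex{2,2,2,0,1} = 3
G(33) = mex{3,3,3,1,0} = 2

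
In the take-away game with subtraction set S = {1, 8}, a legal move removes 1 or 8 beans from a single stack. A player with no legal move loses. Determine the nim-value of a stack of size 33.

0

G(0) = 0
G(1) = mex{0} = 1
G(2) = mex{1} = 0
G(3) = mex{0} = 1
G(4) = mex{1} = 0
G(5) = mex{0} = 1
G(6) = mex{1} = 0
G(7) = mex{0} = 1
G(8) = mex{1,0} = 2
G(9) = mex{2,1} = 0
G(10) = mex{0,0} = 1
G(11) = mex{1,1} = 0
G(12) = mex{0,0} = 1
G(13) = mex{1,1} = 0
G(14) = mex{0,0} = 1
G(15) = mex{1,1} = 0
G(16) = mex{0,2} = 1
G(17) = mex{1,0} = 2
G(18) = mex{2,1} = 0
G(19) = mex{0,0} = 1
G(20) = mex{1,1} = 0
G(21) = mex{0,0} = 1
G(22) = mex{1,1} = 0
G(23) = mex{0,0} = 1
G(24) = mex{1,1} = 0
G(25) = mex{0,2} = 1
G(26) = mex{1,0} = 2
G(27) = mex{2,1} = 0
G(28) = mex{0,0} = 1
G(29) = mex{1,1} = 0
G(30) = mex{0,0} = 1
G(31) = mex{1,1} = 0
G(32) = mex{0,0} = 1
G(33) = mex{1,1} = 0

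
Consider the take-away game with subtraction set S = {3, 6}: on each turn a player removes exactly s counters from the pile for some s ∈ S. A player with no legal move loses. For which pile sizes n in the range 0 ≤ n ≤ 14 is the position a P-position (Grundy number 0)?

0, 1, 2, 9, 10, 11

n :  0  1  2  3  4  5  6  7  8  9 10 11 12 13 14
G :  0  0  0  1  1  1  2  2  2  0  0  0  1  1  1
P-positions are exactly the n with G(n) = 0.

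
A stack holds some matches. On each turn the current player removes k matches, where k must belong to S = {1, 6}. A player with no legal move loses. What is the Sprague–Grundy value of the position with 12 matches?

n :  0  1  2  3  4  5  6  7  8  9 10 11 12
G :  0  1  0  1  0  1  2  0  1  0  1  0  1

1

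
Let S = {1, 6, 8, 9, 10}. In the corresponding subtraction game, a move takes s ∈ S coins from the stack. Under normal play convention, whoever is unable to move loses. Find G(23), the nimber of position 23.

G(0) = 0
G(1) = mex{0} = 1
G(2) = mex{1} = 0
G(3) = mex{0} = 1
G(4) = mex{1} = 0
G(5) = mex{0} = 1
G(6) = mex{1,0} = 2
G(7) = mex{2,1} = 0
G(8) = mex{0,0,0} = 1
G(9) = mex{1,1,1,0} = 2
G(10) = mex{2,0,0,1,0} = 3
G(11) = mex{3,1,1,0,1} = 2
G(12) = mex{2,2,0,1,0} = 3
G(13) = mex{3,0,1,0,1} = 2
G(14) = mex{2,1,2,1,0} = 3
G(15) = mex{3,2,0,2,1} = 4
G(16) = mex{4,3,1,0,2} = 5
G(17) = mex{5,2,2,1,0} = 3
G(18) = mex{3,3,3,2,1} = 0
G(19) = mex{0,2,2,3,2} = 1
G(20) = mex{1,3,3,2,3} = 0
G(21) = mex{0,4,2,3,2} = 1
G(22) = mex{1,5,3,2,3} = 0
G(23) = mex{0,3,4,3,2} = 1

1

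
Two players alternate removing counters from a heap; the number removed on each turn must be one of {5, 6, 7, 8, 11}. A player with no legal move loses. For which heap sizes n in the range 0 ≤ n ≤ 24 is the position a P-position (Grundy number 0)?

0, 1, 2, 3, 4, 16, 17, 18, 19, 20

G(0) = 0
G(1) = mex{} = 0
G(2) = mex{} = 0
G(3) = mex{} = 0
G(4) = mex{} = 0
G(5) = mex{0} = 1
G(6) = mex{0,0} = 1
G(7) = mex{0,0,0} = 1
G(8) = mex{0,0,0,0} = 1
G(9) = mex{0,0,0,0} = 1
G(10) = mex{1,0,0,0} = 2
G(11) = mex{1,1,0,0,0} = 2
G(12) = mex{1,1,1,0,0} = 2
G(13) = mex{1,1,1,1,0} = 2
G(14) = mex{1,1,1,1,0} = 2
G(15) = mex{2,1,1,1,0} = 3
G(16) = mex{2,2,1,1,1} = 0
G(17) = mex{2,2,2,1,1} = 0
G(18) = mex{2,2,2,2,1} = 0
G(19) = mex{2,2,2,2,1} = 0
G(20) = mex{3,2,2,2,1} = 0
G(21) = mex{0,3,2,2,2} = 1
G(22) = mex{0,0,3,2,2} = 1
G(23) = mex{0,0,0,3,2} = 1
G(24) = mex{0,0,0,0,2} = 1
P-positions are exactly the n with G(n) = 0.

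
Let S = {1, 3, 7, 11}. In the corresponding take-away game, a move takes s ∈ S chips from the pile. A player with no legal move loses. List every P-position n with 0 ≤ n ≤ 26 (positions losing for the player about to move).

0, 2, 4, 6, 8, 10, 12, 14, 16, 18, 20, 22, 24, 26

n :  0  1  2  3  4  5  6  7  8  9 10 11 12 13 14 15 16 17 18 19 20 21 22 23 24 25 26
G :  0  1  0  1  0  1  0  1  0  1  0  1  0  1  0  1  0  1  0  1  0  1  0  1  0  1  0
P-positions are exactly the n with G(n) = 0.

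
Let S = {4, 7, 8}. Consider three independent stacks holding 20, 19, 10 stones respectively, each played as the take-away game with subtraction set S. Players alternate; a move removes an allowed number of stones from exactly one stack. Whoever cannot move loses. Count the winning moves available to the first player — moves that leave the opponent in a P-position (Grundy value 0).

2

All stacks use S = {4, 7, 8}:
G(0) = 0
G(1) = mex{} = 0
G(2) = mex{} = 0
G(3) = mex{} = 0
G(4) = mex{0} = 1
G(5) = mex{0} = 1
G(6) = mex{0} = 1
G(7) = mex{0,0} = 1
G(8) = mex{1,0,0} = 2
G(9) = mex{1,0,0} = 2
G(10) = mex{1,0,0} = 2
G(11) = mex{1,1,0} = 2
G(12) = mex{2,1,1} = 0
G(13) = mex{2,1,1} = 0
G(14) = mex{2,1,1} = 0
G(15) = mex{2,2,1} = 0
G(16) = mex{0,2,2} = 1
G(17) = mex{0,2,2} = 1
G(18) = mex{0,2,2} = 1
G(19) = mex{0,0,2} = 1
G(20) = mex{1,0,0} = 2
Stack A: G(20) = 2.
Stack B: G(19) = 1.
Stack C: G(10) = 2.
Combined Grundy value = 2 ⊕ 1 ⊕ 2 = 1.
A winning move leaves total XOR = 0, i.e. changes one component's Grundy value g to g ⊕ X where X is the current total.
Stack A: need g' = 2⊕1 = 3. Options: 20−4→G=1, 20−7→G=0, 20−8→G=0. Hits: 0.
Stack B: need g' = 1⊕1 = 0. Options: 19−4→G=0, 19−7→G=0, 19−8→G=2. Hits: 2.
Stack C: need g' = 2⊕1 = 3. Options: 10−4→G=1, 10−7→G=0, 10−8→G=0. Hits: 0.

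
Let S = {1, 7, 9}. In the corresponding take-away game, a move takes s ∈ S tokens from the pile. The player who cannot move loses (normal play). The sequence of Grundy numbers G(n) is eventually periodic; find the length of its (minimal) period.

2

G(0) = 0
G(1) = mex{0} = 1
G(2) = mex{1} = 0
G(3) = mex{0} = 1
G(4) = mex{1} = 0
G(5) = mex{0} = 1
G(6) = mex{1} = 0
G(7) = mex{0,0} = 1
G(8) = mex{1,1} = 0
G(9) = mex{0,0,0} = 1
G(10) = mex{1,1,1} = 0
G(11) = mex{0,0,0} = 1
G(12) = mex{1,1,1} = 0
G(13) = mex{0,0,0} = 1
G(14) = mex{1,1,1} = 0
G(n+2) = G(n) holds for n = 0,…,8 (a full window of length max(S) = 9), so the sequence is purely periodic with period 2.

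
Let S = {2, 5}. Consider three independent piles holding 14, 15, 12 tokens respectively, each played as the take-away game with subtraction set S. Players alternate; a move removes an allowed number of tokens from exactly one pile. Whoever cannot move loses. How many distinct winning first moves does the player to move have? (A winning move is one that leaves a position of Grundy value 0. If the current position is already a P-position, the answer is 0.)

All piles use S = {2, 5}:
G(0) = 0
G(1) = mex{} = 0
G(2) = mex{0} = 1
G(3) = mex{0} = 1
G(4) = mex{1} = 0
G(5) = mex{1,0} = 2
G(6) = mex{0,0} = 1
G(7) = mex{2,1} = 0
G(8) = mex{1,1} = 0
G(9) = mex{0,0} = 1
G(10) = mex{0,2} = 1
G(11) = mex{1,1} = 0
G(12) = mex{1,0} = 2
G(13) = mex{0,0} = 1
G(14) = mex{2,1} = 0
G(15) = mex{1,1} = 0
Pile A: G(14) = 0.
Pile B: G(15) = 0.
Pile C: G(12) = 2.
Combined Grundy value = 0 ⊕ 0 ⊕ 2 = 2.
A winning move leaves total XOR = 0, i.e. changes one component's Grundy value g to g ⊕ X where X is the current total.
Pile A: need g' = 0⊕2 = 2. Options: 14−2→G=2, 14−5→G=1. Hits: 1.
Pile B: need g' = 0⊕2 = 2. Options: 15−2→G=1, 15−5→G=1. Hits: 0.
Pile C: need g' = 2⊕2 = 0. Options: 12−2→G=1, 12−5→G=0. Hits: 1.

2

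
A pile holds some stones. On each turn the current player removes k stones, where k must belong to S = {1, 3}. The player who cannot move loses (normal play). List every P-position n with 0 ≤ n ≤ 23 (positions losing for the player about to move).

G(0) = 0
G(1) = mex{0} = 1
G(2) = mex{1} = 0
G(3) = mex{0,0} = 1
G(4) = mex{1,1} = 0
G(5) = mex{0,0} = 1
G(6) = mex{1,1} = 0
G(7) = mex{0,0} = 1
G(8) = mex{1,1} = 0
G(9) = mex{0,0} = 1
G(10) = mex{1,1} = 0
G(11) = mex{0,0} = 1
G(12) = mex{1,1} = 0
G(13) = mex{0,0} = 1
G(14) = mex{1,1} = 0
G(15) = mex{0,0} = 1
G(16) = mex{1,1} = 0
G(17) = mex{0,0} = 1
G(18) = mex{1,1} = 0
G(19) = mex{0,0} = 1
G(20) = mex{1,1} = 0
G(21) = mex{0,0} = 1
G(22) = mex{1,1} = 0
G(23) = mex{0,0} = 1
P-positions are exactly the n with G(n) = 0.

0, 2, 4, 6, 8, 10, 12, 14, 16, 18, 20, 22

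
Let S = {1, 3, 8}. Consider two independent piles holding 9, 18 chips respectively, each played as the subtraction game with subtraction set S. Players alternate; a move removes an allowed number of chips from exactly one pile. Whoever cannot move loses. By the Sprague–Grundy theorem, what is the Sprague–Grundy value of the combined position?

2

All piles use S = {1, 3, 8}:
n :  0  1  2  3  4  5  6  7  8  9 10 11 12 13 14 15 16 17 18
G :  0  1  0  1  0  1  0  1  2  3  2  0  1  0  1  0  1  0  1
Pile A: G(9) = 3.
Pile B: G(18) = 1.
Combined Grundy value = 3 ⊕ 1 = 2.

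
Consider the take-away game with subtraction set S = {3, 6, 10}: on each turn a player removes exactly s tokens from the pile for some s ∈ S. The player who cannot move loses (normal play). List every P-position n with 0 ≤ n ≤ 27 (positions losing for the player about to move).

n :  0  1  2  3  4  5  6  7  8  9 10 11 12 13 14 15 16 17 18 19 20 21 22 23 24 25 26 27
G :  0  0  0  1  1  1  2  2  2  0  3  3  1  0  0  2  1  1  0  2  2  1  0  3  2  1  0  0
P-positions are exactly the n with G(n) = 0.

0, 1, 2, 9, 13, 14, 18, 22, 26, 27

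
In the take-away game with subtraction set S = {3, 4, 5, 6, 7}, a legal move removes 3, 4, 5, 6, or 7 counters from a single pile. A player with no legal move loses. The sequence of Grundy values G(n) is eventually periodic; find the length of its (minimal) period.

10

n :  0  1  2  3  4  5  6  7  8  9 10 11 12 13 14 15 16 17 18 19 20 21
G :  0  0  0  1  1  1  2  2  2  3  0  0  0  1  1  1  2  2  2  3  0  0
G(n+10) = G(n) holds for n = 0,…,6 (a full window of length max(S) = 7), so the sequence is purely periodic with period 10.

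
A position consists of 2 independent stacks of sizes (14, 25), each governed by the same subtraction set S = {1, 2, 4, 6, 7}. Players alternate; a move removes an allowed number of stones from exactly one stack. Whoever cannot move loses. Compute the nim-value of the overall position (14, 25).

All stacks use S = {1, 2, 4, 6, 7}:
G(0) = 0
G(1) = mex{0} = 1
G(2) = mex{1,0} = 2
G(3) = mex{2,1} = 0
G(4) = mex{0,2,0} = 1
G(5) = mex{1,0,1} = 2
G(6) = mex{2,1,2,0} = 3
G(7) = mex{3,2,0,1,0} = 4
G(8) = mex{4,3,1,2,1} = 0
G(9) = mex{0,4,2,0,2} = 1
G(10) = mex{1,0,3,1,0} = 2
G(11) = mex{2,1,4,2,1} = 0
G(12) = mex{0,2,0,3,2} = 1
G(13) = mex{1,0,1,4,3} = 2
G(14) = mex{2,1,2,0,4} = 3
G(15) = mex{3,2,0,1,0} = 4
G(16) = mex{4,3,1,2,1} = 0
G(17) = mex{0,4,2,0,2} = 1
G(18) = mex{1,0,3,1,0} = 2
G(19) = mex{2,1,4,2,1} = 0
G(20) = mex{0,2,0,3,2} = 1
G(21) = mex{1,0,1,4,3} = 2
G(22) = mex{2,1,2,0,4} = 3
G(23) = mex{3,2,0,1,0} = 4
G(24) = mex{4,3,1,2,1} = 0
G(25) = mex{0,4,2,0,2} = 1
Stack A: G(14) = 3.
Stack B: G(25) = 1.
Combined Grundy value = 3 ⊕ 1 = 2.

2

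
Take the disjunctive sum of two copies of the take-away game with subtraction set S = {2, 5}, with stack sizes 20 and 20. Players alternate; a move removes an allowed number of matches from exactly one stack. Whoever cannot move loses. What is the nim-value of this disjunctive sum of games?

0

All stacks use S = {2, 5}:
G(0) = 0
G(1) = mex{} = 0
G(2) = mex{0} = 1
G(3) = mex{0} = 1
G(4) = mex{1} = 0
G(5) = mex{1,0} = 2
G(6) = mex{0,0} = 1
G(7) = mex{2,1} = 0
G(8) = mex{1,1} = 0
G(9) = mex{0,0} = 1
G(10) = mex{0,2} = 1
G(11) = mex{1,1} = 0
G(12) = mex{1,0} = 2
G(13) = mex{0,0} = 1
G(14) = mex{2,1} = 0
G(15) = mex{1,1} = 0
G(16) = mex{0,0} = 1
G(17) = mex{0,2} = 1
G(18) = mex{1,1} = 0
G(19) = mex{1,0} = 2
G(20) = mex{0,0} = 1
Stack A: G(20) = 1.
Stack B: G(20) = 1.
Combined Grundy value = 1 ⊕ 1 = 0.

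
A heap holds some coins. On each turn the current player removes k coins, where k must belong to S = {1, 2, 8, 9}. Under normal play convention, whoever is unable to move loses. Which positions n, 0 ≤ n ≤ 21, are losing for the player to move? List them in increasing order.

0, 3, 6, 10, 13, 16, 20

n :  0  1  2  3  4  5  6  7  8  9 10 11 12 13 14 15 16 17 18 19 20 21
G :  0  1  2  0  1  2  0  1  2  3  0  1  2  0  1  2  0  1  2  3  0  1
P-positions are exactly the n with G(n) = 0.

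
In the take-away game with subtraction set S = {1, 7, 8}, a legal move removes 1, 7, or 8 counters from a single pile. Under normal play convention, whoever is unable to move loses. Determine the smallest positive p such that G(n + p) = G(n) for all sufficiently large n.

15

G(0) = 0
G(1) = mex{0} = 1
G(2) = mex{1} = 0
G(3) = mex{0} = 1
G(4) = mex{1} = 0
G(5) = mex{0} = 1
G(6) = mex{1} = 0
G(7) = mex{0,0} = 1
G(8) = mex{1,1,0} = 2
G(9) = mex{2,0,1} = 3
G(10) = mex{3,1,0} = 2
G(11) = mex{2,0,1} = 3
G(12) = mex{3,1,0} = 2
G(13) = mex{2,0,1} = 3
G(14) = mex{3,1,0} = 2
G(15) = mex{2,2,1} = 0
G(16) = mex{0,3,2} = 1
G(17) = mex{1,2,3} = 0
G(18) = mex{0,3,2} = 1
G(19) = mex{1,2,3} = 0
G(20) = mex{0,3,2} = 1
G(21) = mex{1,2,3} = 0
G(22) = mex{0,0,2} = 1
G(23) = mex{1,1,0} = 2
G(24) = mex{2,0,1} = 3
G(25) = mex{3,1,0} = 2
G(26) = mex{2,0,1} = 3
G(27) = mex{3,1,0} = 2
G(28) = mex{2,0,1} = 3
G(29) = mex{3,1,0} = 2
G(30) = mex{2,2,1} = 0
G(31) = mex{0,3,2} = 1
G(n+15) = G(n) holds for n = 0,…,7 (a full window of length max(S) = 8), so the sequence is purely periodic with period 15.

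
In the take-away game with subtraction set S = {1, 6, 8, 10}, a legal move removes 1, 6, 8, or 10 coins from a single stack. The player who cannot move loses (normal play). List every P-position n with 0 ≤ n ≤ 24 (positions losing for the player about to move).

0, 2, 4, 7, 9, 11, 16, 18, 20, 23

G(0) = 0
G(1) = mex{0} = 1
G(2) = mex{1} = 0
G(3) = mex{0} = 1
G(4) = mex{1} = 0
G(5) = mex{0} = 1
G(6) = mex{1,0} = 2
G(7) = mex{2,1} = 0
G(8) = mex{0,0,0} = 1
G(9) = mex{1,1,1} = 0
G(10) = mex{0,0,0,0} = 1
G(11) = mex{1,1,1,1} = 0
G(12) = mex{0,2,0,0} = 1
G(13) = mex{1,0,1,1} = 2
G(14) = mex{2,1,2,0} = 3
G(15) = mex{3,0,0,1} = 2
G(16) = mex{2,1,1,2} = 0
G(17) = mex{0,0,0,0} = 1
G(18) = mex{1,1,1,1} = 0
G(19) = mex{0,2,0,0} = 1
G(20) = mex{1,3,1,1} = 0
G(21) = mex{0,2,2,0} = 1
G(22) = mex{1,0,3,1} = 2
G(23) = mex{2,1,2,2} = 0
G(24) = mex{0,0,0,3} = 1
P-positions are exactly the n with G(n) = 0.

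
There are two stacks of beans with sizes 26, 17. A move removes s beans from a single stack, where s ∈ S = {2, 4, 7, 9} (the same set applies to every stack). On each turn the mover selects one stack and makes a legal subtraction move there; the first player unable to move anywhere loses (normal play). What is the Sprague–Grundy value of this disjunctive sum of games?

2

All stacks use S = {2, 4, 7, 9}:
n :  0  1  2  3  4  5  6  7  8  9 10 11 12 13 14 15 16 17 18 19 20 21 22 23 24 25 26
G :  0  0  1  1  2  2  0  3  1  4  2  0  0  1  1  2  2  0  3  1  4  2  0  0  1  1  2
Stack A: G(26) = 2.
Stack B: G(17) = 0.
Combined Grundy value = 2 ⊕ 0 = 2.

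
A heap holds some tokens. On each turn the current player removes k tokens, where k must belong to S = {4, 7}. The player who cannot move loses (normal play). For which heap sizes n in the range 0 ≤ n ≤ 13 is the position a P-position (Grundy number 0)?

n :  0  1  2  3  4  5  6  7  8  9 10 11 12 13
G :  0  0  0  0  1  1  1  1  2  2  2  0  0  0
P-positions are exactly the n with G(n) = 0.

0, 1, 2, 3, 11, 12, 13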